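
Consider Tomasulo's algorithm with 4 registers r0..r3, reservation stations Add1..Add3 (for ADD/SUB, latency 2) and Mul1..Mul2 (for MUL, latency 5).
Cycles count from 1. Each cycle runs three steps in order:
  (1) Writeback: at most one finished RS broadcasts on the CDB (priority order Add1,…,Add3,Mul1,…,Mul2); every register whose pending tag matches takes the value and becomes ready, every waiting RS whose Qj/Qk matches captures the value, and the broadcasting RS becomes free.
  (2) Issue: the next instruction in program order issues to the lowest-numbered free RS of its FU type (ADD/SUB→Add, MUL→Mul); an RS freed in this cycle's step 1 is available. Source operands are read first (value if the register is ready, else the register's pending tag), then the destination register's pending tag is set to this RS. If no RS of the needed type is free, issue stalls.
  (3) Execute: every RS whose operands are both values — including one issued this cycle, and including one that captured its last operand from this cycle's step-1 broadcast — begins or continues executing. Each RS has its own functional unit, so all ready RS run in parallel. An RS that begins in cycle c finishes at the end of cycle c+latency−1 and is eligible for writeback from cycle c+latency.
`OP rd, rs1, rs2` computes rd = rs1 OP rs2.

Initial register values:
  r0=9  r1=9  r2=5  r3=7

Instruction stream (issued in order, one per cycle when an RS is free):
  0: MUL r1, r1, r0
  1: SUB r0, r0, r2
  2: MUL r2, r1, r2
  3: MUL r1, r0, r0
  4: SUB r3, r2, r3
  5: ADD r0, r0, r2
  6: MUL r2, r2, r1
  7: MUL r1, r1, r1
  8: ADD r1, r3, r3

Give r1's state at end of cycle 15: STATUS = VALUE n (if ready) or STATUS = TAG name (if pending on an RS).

  c1: issue MUL r1<-Mul1  regs: r0:9,r1:Mul1,r2:5,r3:7
  c2: issue SUB r0<-Add1  regs: r0:Add1,r1:Mul1,r2:5,r3:7
  c3: issue MUL r2<-Mul2  regs: r0:Add1,r1:Mul1,r2:Mul2,r3:7
  c4: CDB Add1=4; stall  regs: r0:4,r1:Mul1,r2:Mul2,r3:7
  c5: stall  regs: r0:4,r1:Mul1,r2:Mul2,r3:7
  c6: CDB Mul1=81; issue MUL r1<-Mul1  regs: r0:4,r1:Mul1,r2:Mul2,r3:7
  c7: issue SUB r3<-Add1  regs: r0:4,r1:Mul1,r2:Mul2,r3:Add1
  c8: issue ADD r0<-Add2  regs: r0:Add2,r1:Mul1,r2:Mul2,r3:Add1
  c9: stall  regs: r0:Add2,r1:Mul1,r2:Mul2,r3:Add1
  c10: stall  regs: r0:Add2,r1:Mul1,r2:Mul2,r3:Add1
  c11: CDB Mul1=16; issue MUL r2<-Mul1  regs: r0:Add2,r1:16,r2:Mul1,r3:Add1
  c12: CDB Mul2=405; issue MUL r1<-Mul2  regs: r0:Add2,r1:Mul2,r2:Mul1,r3:Add1
  c13: issue ADD r1<-Add3  regs: r0:Add2,r1:Add3,r2:Mul1,r3:Add1
  c14: CDB Add1=398  regs: r0:Add2,r1:Add3,r2:Mul1,r3:398
  c15: CDB Add2=409  regs: r0:409,r1:Add3,r2:Mul1,r3:398

STATUS = TAG Add3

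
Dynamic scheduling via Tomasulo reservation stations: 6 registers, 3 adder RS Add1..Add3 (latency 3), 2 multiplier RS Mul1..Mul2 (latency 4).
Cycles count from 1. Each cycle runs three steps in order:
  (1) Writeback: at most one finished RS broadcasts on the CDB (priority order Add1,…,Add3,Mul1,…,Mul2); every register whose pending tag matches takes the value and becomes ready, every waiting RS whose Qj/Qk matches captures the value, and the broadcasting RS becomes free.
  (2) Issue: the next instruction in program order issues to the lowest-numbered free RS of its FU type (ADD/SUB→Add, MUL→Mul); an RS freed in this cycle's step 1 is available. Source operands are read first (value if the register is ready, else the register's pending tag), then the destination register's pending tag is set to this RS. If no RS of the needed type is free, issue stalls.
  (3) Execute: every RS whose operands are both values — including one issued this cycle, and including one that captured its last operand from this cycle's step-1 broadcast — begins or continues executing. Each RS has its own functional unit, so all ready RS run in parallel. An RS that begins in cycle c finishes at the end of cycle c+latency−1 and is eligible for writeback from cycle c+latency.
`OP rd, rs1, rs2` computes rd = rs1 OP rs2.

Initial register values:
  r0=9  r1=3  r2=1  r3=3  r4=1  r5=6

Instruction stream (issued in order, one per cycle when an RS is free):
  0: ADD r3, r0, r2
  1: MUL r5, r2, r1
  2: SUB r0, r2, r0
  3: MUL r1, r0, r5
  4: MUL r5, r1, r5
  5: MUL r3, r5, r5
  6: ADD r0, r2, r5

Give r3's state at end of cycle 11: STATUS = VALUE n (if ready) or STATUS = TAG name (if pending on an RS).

STATUS = TAG Mul2

cycle 1: issue ADD r3<-Add1 // r0:9,r1:3,r2:1,r3:Add1,r4:1,r5:6
cycle 2: issue MUL r5<-Mul1 // r0:9,r1:3,r2:1,r3:Add1,r4:1,r5:Mul1
cycle 3: issue SUB r0<-Add2 // r0:Add2,r1:3,r2:1,r3:Add1,r4:1,r5:Mul1
cycle 4: CDB Add1=10; issue MUL r1<-Mul2 // r0:Add2,r1:Mul2,r2:1,r3:10,r4:1,r5:Mul1
cycle 5: stall // r0:Add2,r1:Mul2,r2:1,r3:10,r4:1,r5:Mul1
cycle 6: CDB Add2=-8; stall // r0:-8,r1:Mul2,r2:1,r3:10,r4:1,r5:Mul1
cycle 7: CDB Mul1=3; issue MUL r5<-Mul1 // r0:-8,r1:Mul2,r2:1,r3:10,r4:1,r5:Mul1
cycle 8: stall // r0:-8,r1:Mul2,r2:1,r3:10,r4:1,r5:Mul1
cycle 9: stall // r0:-8,r1:Mul2,r2:1,r3:10,r4:1,r5:Mul1
cycle 10: stall // r0:-8,r1:Mul2,r2:1,r3:10,r4:1,r5:Mul1
cycle 11: CDB Mul2=-24; issue MUL r3<-Mul2 // r0:-8,r1:-24,r2:1,r3:Mul2,r4:1,r5:Mul1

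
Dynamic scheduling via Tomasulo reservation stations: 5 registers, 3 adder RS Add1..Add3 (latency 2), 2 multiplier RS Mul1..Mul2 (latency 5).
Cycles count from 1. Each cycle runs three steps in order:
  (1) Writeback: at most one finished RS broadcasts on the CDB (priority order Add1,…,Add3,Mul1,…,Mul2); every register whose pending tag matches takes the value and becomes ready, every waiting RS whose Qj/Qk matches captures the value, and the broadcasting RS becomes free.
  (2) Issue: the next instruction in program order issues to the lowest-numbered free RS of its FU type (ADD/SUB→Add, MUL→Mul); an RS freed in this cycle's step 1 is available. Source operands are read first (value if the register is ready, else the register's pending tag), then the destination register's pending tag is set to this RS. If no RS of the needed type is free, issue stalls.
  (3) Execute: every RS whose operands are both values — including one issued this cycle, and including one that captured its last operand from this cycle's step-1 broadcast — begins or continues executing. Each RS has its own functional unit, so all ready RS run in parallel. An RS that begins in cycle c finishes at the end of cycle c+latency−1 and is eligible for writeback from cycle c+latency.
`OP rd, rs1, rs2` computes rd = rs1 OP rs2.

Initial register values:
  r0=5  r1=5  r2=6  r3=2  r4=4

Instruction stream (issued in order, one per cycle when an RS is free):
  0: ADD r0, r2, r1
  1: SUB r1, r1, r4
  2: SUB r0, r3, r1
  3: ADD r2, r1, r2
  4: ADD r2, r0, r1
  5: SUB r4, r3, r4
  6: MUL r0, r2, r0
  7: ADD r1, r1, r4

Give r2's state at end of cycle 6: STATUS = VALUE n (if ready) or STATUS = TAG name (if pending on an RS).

  c1: issue ADD r0<-Add1  regs: r0:Add1,r1:5,r2:6,r3:2,r4:4
  c2: issue SUB r1<-Add2  regs: r0:Add1,r1:Add2,r2:6,r3:2,r4:4
  c3: CDB Add1=11; issue SUB r0<-Add1  regs: r0:Add1,r1:Add2,r2:6,r3:2,r4:4
  c4: CDB Add2=1; issue ADD r2<-Add2  regs: r0:Add1,r1:1,r2:Add2,r3:2,r4:4
  c5: issue ADD r2<-Add3  regs: r0:Add1,r1:1,r2:Add3,r3:2,r4:4
  c6: CDB Add1=1; issue SUB r4<-Add1  regs: r0:1,r1:1,r2:Add3,r3:2,r4:Add1

STATUS = TAG Add3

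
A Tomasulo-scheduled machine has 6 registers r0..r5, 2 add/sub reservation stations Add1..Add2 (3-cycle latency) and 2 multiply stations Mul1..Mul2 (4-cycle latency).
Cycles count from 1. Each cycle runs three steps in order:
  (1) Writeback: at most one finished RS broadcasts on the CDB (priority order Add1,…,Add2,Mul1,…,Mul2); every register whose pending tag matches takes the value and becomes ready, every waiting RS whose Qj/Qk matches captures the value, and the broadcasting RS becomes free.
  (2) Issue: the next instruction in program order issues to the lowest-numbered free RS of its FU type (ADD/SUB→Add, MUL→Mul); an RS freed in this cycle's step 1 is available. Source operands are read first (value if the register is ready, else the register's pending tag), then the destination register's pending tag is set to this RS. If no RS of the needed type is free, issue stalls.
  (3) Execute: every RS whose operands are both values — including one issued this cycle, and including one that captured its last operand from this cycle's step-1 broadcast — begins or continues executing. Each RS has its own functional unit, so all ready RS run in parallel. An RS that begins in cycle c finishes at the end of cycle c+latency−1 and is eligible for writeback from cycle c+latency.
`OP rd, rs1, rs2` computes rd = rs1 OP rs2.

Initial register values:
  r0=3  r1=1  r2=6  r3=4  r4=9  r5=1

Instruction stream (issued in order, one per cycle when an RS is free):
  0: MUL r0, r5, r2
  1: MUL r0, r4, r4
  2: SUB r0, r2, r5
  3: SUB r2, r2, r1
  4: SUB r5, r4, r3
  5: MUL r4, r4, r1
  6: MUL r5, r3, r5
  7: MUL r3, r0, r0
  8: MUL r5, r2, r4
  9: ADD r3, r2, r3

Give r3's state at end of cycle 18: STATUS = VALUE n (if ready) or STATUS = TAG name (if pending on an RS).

STATUS = VALUE 30

cycle 1: issue MUL r0<-Mul1 // r0:Mul1,r1:1,r2:6,r3:4,r4:9,r5:1
cycle 2: issue MUL r0<-Mul2 // r0:Mul2,r1:1,r2:6,r3:4,r4:9,r5:1
cycle 3: issue SUB r0<-Add1 // r0:Add1,r1:1,r2:6,r3:4,r4:9,r5:1
cycle 4: issue SUB r2<-Add2 // r0:Add1,r1:1,r2:Add2,r3:4,r4:9,r5:1
cycle 5: CDB Mul1=6; stall // r0:Add1,r1:1,r2:Add2,r3:4,r4:9,r5:1
cycle 6: CDB Add1=5; issue SUB r5<-Add1 // r0:5,r1:1,r2:Add2,r3:4,r4:9,r5:Add1
cycle 7: CDB Add2=5; issue MUL r4<-Mul1 // r0:5,r1:1,r2:5,r3:4,r4:Mul1,r5:Add1
cycle 8: CDB Mul2=81; issue MUL r5<-Mul2 // r0:5,r1:1,r2:5,r3:4,r4:Mul1,r5:Mul2
cycle 9: CDB Add1=5; stall // r0:5,r1:1,r2:5,r3:4,r4:Mul1,r5:Mul2
cycle 10: stall // r0:5,r1:1,r2:5,r3:4,r4:Mul1,r5:Mul2
cycle 11: CDB Mul1=9; issue MUL r3<-Mul1 // r0:5,r1:1,r2:5,r3:Mul1,r4:9,r5:Mul2
cycle 12: stall // r0:5,r1:1,r2:5,r3:Mul1,r4:9,r5:Mul2
cycle 13: CDB Mul2=20; issue MUL r5<-Mul2 // r0:5,r1:1,r2:5,r3:Mul1,r4:9,r5:Mul2
cycle 14: issue ADD r3<-Add1 // r0:5,r1:1,r2:5,r3:Add1,r4:9,r5:Mul2
cycle 15: CDB Mul1=25 // r0:5,r1:1,r2:5,r3:Add1,r4:9,r5:Mul2
cycle 16: - // r0:5,r1:1,r2:5,r3:Add1,r4:9,r5:Mul2
cycle 17: CDB Mul2=45 // r0:5,r1:1,r2:5,r3:Add1,r4:9,r5:45
cycle 18: CDB Add1=30 // r0:5,r1:1,r2:5,r3:30,r4:9,r5:45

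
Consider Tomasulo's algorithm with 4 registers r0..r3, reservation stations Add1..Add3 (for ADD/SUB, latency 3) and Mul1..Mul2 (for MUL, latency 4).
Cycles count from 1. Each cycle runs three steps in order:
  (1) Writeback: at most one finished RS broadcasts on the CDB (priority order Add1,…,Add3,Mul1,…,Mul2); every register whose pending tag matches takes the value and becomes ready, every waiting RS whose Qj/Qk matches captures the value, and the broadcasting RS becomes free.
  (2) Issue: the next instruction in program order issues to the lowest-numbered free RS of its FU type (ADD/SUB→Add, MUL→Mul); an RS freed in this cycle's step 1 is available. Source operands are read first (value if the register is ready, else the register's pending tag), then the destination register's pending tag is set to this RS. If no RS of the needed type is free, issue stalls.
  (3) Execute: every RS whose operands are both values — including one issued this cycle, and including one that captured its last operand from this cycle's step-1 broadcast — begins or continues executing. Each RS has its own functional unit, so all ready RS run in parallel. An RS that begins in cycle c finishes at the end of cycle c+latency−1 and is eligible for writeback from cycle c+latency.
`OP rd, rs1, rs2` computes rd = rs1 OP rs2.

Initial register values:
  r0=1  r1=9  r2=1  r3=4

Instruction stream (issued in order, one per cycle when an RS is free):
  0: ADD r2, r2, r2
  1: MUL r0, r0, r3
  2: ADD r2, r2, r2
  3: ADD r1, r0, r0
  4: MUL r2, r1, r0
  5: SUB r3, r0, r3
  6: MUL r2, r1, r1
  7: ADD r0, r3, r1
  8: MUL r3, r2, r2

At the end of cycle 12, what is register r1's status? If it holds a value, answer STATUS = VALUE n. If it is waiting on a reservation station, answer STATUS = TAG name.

  c1: issue ADD r2<-Add1  regs: r0:1,r1:9,r2:Add1,r3:4
  c2: issue MUL r0<-Mul1  regs: r0:Mul1,r1:9,r2:Add1,r3:4
  c3: issue ADD r2<-Add2  regs: r0:Mul1,r1:9,r2:Add2,r3:4
  c4: CDB Add1=2; issue ADD r1<-Add1  regs: r0:Mul1,r1:Add1,r2:Add2,r3:4
  c5: issue MUL r2<-Mul2  regs: r0:Mul1,r1:Add1,r2:Mul2,r3:4
  c6: CDB Mul1=4; issue SUB r3<-Add3  regs: r0:4,r1:Add1,r2:Mul2,r3:Add3
  c7: CDB Add2=4; issue MUL r2<-Mul1  regs: r0:4,r1:Add1,r2:Mul1,r3:Add3
  c8: issue ADD r0<-Add2  regs: r0:Add2,r1:Add1,r2:Mul1,r3:Add3
  c9: CDB Add1=8; stall  regs: r0:Add2,r1:8,r2:Mul1,r3:Add3
  c10: CDB Add3=0; stall  regs: r0:Add2,r1:8,r2:Mul1,r3:0
  c11: stall  regs: r0:Add2,r1:8,r2:Mul1,r3:0
  c12: stall  regs: r0:Add2,r1:8,r2:Mul1,r3:0

STATUS = VALUE 8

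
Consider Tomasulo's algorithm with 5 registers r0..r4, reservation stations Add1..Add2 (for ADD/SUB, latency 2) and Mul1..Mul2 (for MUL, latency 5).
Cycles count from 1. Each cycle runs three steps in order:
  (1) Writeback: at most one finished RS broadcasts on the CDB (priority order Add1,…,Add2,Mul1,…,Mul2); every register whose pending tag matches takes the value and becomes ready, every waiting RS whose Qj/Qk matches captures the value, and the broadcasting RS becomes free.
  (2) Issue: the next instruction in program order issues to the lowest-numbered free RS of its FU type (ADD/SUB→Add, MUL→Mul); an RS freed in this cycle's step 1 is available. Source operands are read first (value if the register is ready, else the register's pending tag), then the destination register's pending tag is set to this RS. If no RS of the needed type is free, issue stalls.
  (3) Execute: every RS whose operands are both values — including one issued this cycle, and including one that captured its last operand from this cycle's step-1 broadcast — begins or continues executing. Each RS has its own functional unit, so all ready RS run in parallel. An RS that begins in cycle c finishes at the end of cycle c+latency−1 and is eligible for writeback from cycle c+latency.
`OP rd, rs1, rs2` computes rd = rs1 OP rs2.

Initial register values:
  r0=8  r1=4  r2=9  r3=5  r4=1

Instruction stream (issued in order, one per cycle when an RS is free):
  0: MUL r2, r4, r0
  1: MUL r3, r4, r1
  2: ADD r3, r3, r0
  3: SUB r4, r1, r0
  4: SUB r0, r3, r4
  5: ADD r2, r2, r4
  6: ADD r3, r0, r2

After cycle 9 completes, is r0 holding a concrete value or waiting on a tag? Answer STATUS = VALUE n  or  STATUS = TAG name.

  c1: issue MUL r2<-Mul1  regs: r0:8,r1:4,r2:Mul1,r3:5,r4:1
  c2: issue MUL r3<-Mul2  regs: r0:8,r1:4,r2:Mul1,r3:Mul2,r4:1
  c3: issue ADD r3<-Add1  regs: r0:8,r1:4,r2:Mul1,r3:Add1,r4:1
  c4: issue SUB r4<-Add2  regs: r0:8,r1:4,r2:Mul1,r3:Add1,r4:Add2
  c5: stall  regs: r0:8,r1:4,r2:Mul1,r3:Add1,r4:Add2
  c6: CDB Add2=-4; issue SUB r0<-Add2  regs: r0:Add2,r1:4,r2:Mul1,r3:Add1,r4:-4
  c7: CDB Mul1=8; stall  regs: r0:Add2,r1:4,r2:8,r3:Add1,r4:-4
  c8: CDB Mul2=4; stall  regs: r0:Add2,r1:4,r2:8,r3:Add1,r4:-4
  c9: stall  regs: r0:Add2,r1:4,r2:8,r3:Add1,r4:-4

STATUS = TAG Add2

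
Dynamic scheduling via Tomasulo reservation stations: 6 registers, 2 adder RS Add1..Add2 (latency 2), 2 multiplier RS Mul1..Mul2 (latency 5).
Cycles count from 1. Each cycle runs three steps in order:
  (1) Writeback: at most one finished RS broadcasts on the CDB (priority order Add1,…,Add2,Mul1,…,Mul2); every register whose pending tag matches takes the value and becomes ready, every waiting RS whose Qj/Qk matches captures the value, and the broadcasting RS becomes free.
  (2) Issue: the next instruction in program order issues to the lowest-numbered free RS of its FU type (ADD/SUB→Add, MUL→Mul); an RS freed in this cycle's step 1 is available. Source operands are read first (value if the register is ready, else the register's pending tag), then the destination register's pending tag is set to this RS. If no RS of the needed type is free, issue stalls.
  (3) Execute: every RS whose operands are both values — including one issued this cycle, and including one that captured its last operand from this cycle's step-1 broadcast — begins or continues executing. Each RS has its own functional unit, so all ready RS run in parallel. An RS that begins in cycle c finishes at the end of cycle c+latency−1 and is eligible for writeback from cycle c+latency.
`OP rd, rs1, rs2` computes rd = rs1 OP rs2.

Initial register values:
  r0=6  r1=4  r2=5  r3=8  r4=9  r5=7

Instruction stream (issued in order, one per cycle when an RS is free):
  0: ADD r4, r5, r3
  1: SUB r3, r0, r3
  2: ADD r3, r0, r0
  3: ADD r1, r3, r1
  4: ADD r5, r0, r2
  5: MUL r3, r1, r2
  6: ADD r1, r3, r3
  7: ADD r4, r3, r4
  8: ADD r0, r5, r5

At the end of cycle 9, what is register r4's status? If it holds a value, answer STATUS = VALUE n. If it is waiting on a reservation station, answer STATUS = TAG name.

STATUS = TAG Add2

cycle 1: issue ADD r4<-Add1 // r0:6,r1:4,r2:5,r3:8,r4:Add1,r5:7
cycle 2: issue SUB r3<-Add2 // r0:6,r1:4,r2:5,r3:Add2,r4:Add1,r5:7
cycle 3: CDB Add1=15; issue ADD r3<-Add1 // r0:6,r1:4,r2:5,r3:Add1,r4:15,r5:7
cycle 4: CDB Add2=-2; issue ADD r1<-Add2 // r0:6,r1:Add2,r2:5,r3:Add1,r4:15,r5:7
cycle 5: CDB Add1=12; issue ADD r5<-Add1 // r0:6,r1:Add2,r2:5,r3:12,r4:15,r5:Add1
cycle 6: issue MUL r3<-Mul1 // r0:6,r1:Add2,r2:5,r3:Mul1,r4:15,r5:Add1
cycle 7: CDB Add1=11; issue ADD r1<-Add1 // r0:6,r1:Add1,r2:5,r3:Mul1,r4:15,r5:11
cycle 8: CDB Add2=16; issue ADD r4<-Add2 // r0:6,r1:Add1,r2:5,r3:Mul1,r4:Add2,r5:11
cycle 9: stall // r0:6,r1:Add1,r2:5,r3:Mul1,r4:Add2,r5:11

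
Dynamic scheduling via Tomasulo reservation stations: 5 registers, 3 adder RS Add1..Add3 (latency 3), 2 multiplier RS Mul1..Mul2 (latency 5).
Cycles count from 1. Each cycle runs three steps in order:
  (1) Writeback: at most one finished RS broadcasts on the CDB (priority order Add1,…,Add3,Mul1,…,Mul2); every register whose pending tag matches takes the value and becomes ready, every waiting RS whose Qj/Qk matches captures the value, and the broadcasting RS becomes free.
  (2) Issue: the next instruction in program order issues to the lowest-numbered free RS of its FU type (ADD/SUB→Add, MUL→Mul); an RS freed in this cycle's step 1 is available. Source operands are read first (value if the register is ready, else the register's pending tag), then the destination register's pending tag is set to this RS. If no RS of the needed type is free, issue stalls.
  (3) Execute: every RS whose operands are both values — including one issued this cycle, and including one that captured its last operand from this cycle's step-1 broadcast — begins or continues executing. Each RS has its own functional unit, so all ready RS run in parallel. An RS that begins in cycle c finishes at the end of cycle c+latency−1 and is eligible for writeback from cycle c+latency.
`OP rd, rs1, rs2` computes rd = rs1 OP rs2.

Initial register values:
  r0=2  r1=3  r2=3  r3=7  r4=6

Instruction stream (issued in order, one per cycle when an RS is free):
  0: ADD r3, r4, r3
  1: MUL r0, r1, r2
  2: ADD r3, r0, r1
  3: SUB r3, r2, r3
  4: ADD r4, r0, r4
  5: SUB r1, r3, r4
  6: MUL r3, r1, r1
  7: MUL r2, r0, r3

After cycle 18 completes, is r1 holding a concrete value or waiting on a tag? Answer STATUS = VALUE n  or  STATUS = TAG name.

cycle 1: issue ADD r3<-Add1 // r0:2,r1:3,r2:3,r3:Add1,r4:6
cycle 2: issue MUL r0<-Mul1 // r0:Mul1,r1:3,r2:3,r3:Add1,r4:6
cycle 3: issue ADD r3<-Add2 // r0:Mul1,r1:3,r2:3,r3:Add2,r4:6
cycle 4: CDB Add1=13; issue SUB r3<-Add1 // r0:Mul1,r1:3,r2:3,r3:Add1,r4:6
cycle 5: issue ADD r4<-Add3 // r0:Mul1,r1:3,r2:3,r3:Add1,r4:Add3
cycle 6: stall // r0:Mul1,r1:3,r2:3,r3:Add1,r4:Add3
cycle 7: CDB Mul1=9; stall // r0:9,r1:3,r2:3,r3:Add1,r4:Add3
cycle 8: stall // r0:9,r1:3,r2:3,r3:Add1,r4:Add3
cycle 9: stall // r0:9,r1:3,r2:3,r3:Add1,r4:Add3
cycle 10: CDB Add2=12; issue SUB r1<-Add2 // r0:9,r1:Add2,r2:3,r3:Add1,r4:Add3
cycle 11: CDB Add3=15; issue MUL r3<-Mul1 // r0:9,r1:Add2,r2:3,r3:Mul1,r4:15
cycle 12: issue MUL r2<-Mul2 // r0:9,r1:Add2,r2:Mul2,r3:Mul1,r4:15
cycle 13: CDB Add1=-9 // r0:9,r1:Add2,r2:Mul2,r3:Mul1,r4:15
cycle 14: - // r0:9,r1:Add2,r2:Mul2,r3:Mul1,r4:15
cycle 15: - // r0:9,r1:Add2,r2:Mul2,r3:Mul1,r4:15
cycle 16: CDB Add2=-24 // r0:9,r1:-24,r2:Mul2,r3:Mul1,r4:15
cycle 17: - // r0:9,r1:-24,r2:Mul2,r3:Mul1,r4:15
cycle 18: - // r0:9,r1:-24,r2:Mul2,r3:Mul1,r4:15

STATUS = VALUE -24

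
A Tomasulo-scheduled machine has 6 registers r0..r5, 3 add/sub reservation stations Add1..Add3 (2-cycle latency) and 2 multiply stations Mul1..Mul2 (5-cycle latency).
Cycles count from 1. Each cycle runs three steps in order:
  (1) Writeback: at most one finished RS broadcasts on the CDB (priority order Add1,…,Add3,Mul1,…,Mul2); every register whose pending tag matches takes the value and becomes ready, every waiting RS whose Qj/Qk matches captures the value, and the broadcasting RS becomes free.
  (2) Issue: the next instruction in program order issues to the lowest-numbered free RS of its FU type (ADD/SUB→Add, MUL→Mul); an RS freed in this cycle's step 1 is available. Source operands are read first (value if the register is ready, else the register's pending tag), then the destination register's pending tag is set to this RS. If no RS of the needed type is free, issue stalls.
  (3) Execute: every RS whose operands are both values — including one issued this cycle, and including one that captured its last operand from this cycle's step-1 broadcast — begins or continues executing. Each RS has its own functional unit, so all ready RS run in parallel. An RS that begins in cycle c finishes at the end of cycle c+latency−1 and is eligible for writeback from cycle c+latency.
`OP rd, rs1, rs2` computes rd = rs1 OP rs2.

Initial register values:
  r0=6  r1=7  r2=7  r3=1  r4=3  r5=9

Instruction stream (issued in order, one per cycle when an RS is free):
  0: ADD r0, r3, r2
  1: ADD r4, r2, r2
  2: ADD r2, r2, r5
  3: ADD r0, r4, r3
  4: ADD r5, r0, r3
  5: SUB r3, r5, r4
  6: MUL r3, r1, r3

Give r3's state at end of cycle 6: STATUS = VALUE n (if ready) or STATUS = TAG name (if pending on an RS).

c1: issue ADD r0<-Add1 | r0:Add1,r1:7,r2:7,r3:1,r4:3,r5:9
c2: issue ADD r4<-Add2 | r0:Add1,r1:7,r2:7,r3:1,r4:Add2,r5:9
c3: CDB Add1=8; issue ADD r2<-Add1 | r0:8,r1:7,r2:Add1,r3:1,r4:Add2,r5:9
c4: CDB Add2=14; issue ADD r0<-Add2 | r0:Add2,r1:7,r2:Add1,r3:1,r4:14,r5:9
c5: CDB Add1=16; issue ADD r5<-Add1 | r0:Add2,r1:7,r2:16,r3:1,r4:14,r5:Add1
c6: CDB Add2=15; issue SUB r3<-Add2 | r0:15,r1:7,r2:16,r3:Add2,r4:14,r5:Add1

STATUS = TAG Add2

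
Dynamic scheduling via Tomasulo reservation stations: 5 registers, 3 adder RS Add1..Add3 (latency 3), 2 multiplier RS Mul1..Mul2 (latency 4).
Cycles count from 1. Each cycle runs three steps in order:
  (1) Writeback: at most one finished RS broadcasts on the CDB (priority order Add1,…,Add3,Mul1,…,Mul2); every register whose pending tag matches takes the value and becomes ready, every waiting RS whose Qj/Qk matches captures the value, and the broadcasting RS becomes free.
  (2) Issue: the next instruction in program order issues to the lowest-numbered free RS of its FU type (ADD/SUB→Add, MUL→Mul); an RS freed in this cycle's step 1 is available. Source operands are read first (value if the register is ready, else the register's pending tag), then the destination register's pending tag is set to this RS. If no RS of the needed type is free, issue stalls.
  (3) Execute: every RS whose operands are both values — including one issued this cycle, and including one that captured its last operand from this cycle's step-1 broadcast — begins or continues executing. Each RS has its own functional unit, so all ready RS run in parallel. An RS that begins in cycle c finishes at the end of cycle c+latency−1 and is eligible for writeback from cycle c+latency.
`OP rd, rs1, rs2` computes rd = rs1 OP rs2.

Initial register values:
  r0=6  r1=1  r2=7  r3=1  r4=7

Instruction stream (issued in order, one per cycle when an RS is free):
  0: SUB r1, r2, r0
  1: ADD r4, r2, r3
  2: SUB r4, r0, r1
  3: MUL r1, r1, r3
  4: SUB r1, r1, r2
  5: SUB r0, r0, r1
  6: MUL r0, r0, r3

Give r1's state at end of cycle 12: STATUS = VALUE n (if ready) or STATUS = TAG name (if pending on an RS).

  c1: issue SUB r1<-Add1  regs: r0:6,r1:Add1,r2:7,r3:1,r4:7
  c2: issue ADD r4<-Add2  regs: r0:6,r1:Add1,r2:7,r3:1,r4:Add2
  c3: issue SUB r4<-Add3  regs: r0:6,r1:Add1,r2:7,r3:1,r4:Add3
  c4: CDB Add1=1; issue MUL r1<-Mul1  regs: r0:6,r1:Mul1,r2:7,r3:1,r4:Add3
  c5: CDB Add2=8; issue SUB r1<-Add1  regs: r0:6,r1:Add1,r2:7,r3:1,r4:Add3
  c6: issue SUB r0<-Add2  regs: r0:Add2,r1:Add1,r2:7,r3:1,r4:Add3
  c7: CDB Add3=5; issue MUL r0<-Mul2  regs: r0:Mul2,r1:Add1,r2:7,r3:1,r4:5
  c8: CDB Mul1=1  regs: r0:Mul2,r1:Add1,r2:7,r3:1,r4:5
  c9: -  regs: r0:Mul2,r1:Add1,r2:7,r3:1,r4:5
  c10: -  regs: r0:Mul2,r1:Add1,r2:7,r3:1,r4:5
  c11: CDB Add1=-6  regs: r0:Mul2,r1:-6,r2:7,r3:1,r4:5
  c12: -  regs: r0:Mul2,r1:-6,r2:7,r3:1,r4:5

STATUS = VALUE -6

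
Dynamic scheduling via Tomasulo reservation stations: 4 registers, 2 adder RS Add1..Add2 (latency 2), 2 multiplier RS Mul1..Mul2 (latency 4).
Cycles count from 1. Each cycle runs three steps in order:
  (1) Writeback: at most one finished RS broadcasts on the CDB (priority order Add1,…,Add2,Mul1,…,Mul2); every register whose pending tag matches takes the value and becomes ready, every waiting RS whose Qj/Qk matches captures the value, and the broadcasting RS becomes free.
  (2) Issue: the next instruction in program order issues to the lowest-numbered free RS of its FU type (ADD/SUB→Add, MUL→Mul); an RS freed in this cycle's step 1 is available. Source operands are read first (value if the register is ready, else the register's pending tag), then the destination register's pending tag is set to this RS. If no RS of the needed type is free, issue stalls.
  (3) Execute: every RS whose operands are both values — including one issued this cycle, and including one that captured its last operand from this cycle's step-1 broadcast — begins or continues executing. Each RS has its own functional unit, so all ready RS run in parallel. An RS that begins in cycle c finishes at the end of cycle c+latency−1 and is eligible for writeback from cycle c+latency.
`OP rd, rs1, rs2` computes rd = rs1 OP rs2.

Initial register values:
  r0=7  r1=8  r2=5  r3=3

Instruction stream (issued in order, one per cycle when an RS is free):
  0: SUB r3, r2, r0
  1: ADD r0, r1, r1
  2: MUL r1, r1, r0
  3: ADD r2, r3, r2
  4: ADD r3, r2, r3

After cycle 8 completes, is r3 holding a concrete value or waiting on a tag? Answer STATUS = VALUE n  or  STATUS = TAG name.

STATUS = VALUE 1

  c1: issue SUB r3<-Add1  regs: r0:7,r1:8,r2:5,r3:Add1
  c2: issue ADD r0<-Add2  regs: r0:Add2,r1:8,r2:5,r3:Add1
  c3: CDB Add1=-2; issue MUL r1<-Mul1  regs: r0:Add2,r1:Mul1,r2:5,r3:-2
  c4: CDB Add2=16; issue ADD r2<-Add1  regs: r0:16,r1:Mul1,r2:Add1,r3:-2
  c5: issue ADD r3<-Add2  regs: r0:16,r1:Mul1,r2:Add1,r3:Add2
  c6: CDB Add1=3  regs: r0:16,r1:Mul1,r2:3,r3:Add2
  c7: -  regs: r0:16,r1:Mul1,r2:3,r3:Add2
  c8: CDB Add2=1  regs: r0:16,r1:Mul1,r2:3,r3:1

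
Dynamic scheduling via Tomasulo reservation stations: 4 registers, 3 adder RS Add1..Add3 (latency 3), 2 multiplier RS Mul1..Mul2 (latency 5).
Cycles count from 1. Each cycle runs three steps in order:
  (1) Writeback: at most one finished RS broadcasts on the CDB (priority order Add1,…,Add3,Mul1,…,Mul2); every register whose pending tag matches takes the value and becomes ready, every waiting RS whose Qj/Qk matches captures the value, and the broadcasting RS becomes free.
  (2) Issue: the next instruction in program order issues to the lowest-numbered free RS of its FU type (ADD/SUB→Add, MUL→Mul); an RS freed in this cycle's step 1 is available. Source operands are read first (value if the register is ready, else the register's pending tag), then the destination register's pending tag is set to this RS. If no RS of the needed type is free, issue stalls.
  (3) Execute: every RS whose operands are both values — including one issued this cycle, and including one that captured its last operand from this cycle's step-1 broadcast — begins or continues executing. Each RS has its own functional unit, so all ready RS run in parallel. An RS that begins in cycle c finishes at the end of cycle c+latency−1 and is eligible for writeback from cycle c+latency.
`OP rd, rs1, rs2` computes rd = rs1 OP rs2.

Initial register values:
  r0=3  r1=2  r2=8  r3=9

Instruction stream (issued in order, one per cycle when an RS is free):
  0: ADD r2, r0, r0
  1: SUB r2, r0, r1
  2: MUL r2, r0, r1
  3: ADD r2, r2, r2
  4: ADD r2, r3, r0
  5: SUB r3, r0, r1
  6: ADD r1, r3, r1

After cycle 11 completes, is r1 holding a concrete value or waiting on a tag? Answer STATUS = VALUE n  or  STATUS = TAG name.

  c1: issue ADD r2<-Add1  regs: r0:3,r1:2,r2:Add1,r3:9
  c2: issue SUB r2<-Add2  regs: r0:3,r1:2,r2:Add2,r3:9
  c3: issue MUL r2<-Mul1  regs: r0:3,r1:2,r2:Mul1,r3:9
  c4: CDB Add1=6; issue ADD r2<-Add1  regs: r0:3,r1:2,r2:Add1,r3:9
  c5: CDB Add2=1; issue ADD r2<-Add2  regs: r0:3,r1:2,r2:Add2,r3:9
  c6: issue SUB r3<-Add3  regs: r0:3,r1:2,r2:Add2,r3:Add3
  c7: stall  regs: r0:3,r1:2,r2:Add2,r3:Add3
  c8: CDB Add2=12; issue ADD r1<-Add2  regs: r0:3,r1:Add2,r2:12,r3:Add3
  c9: CDB Add3=1  regs: r0:3,r1:Add2,r2:12,r3:1
  c10: CDB Mul1=6  regs: r0:3,r1:Add2,r2:12,r3:1
  c11: -  regs: r0:3,r1:Add2,r2:12,r3:1

STATUS = TAG Add2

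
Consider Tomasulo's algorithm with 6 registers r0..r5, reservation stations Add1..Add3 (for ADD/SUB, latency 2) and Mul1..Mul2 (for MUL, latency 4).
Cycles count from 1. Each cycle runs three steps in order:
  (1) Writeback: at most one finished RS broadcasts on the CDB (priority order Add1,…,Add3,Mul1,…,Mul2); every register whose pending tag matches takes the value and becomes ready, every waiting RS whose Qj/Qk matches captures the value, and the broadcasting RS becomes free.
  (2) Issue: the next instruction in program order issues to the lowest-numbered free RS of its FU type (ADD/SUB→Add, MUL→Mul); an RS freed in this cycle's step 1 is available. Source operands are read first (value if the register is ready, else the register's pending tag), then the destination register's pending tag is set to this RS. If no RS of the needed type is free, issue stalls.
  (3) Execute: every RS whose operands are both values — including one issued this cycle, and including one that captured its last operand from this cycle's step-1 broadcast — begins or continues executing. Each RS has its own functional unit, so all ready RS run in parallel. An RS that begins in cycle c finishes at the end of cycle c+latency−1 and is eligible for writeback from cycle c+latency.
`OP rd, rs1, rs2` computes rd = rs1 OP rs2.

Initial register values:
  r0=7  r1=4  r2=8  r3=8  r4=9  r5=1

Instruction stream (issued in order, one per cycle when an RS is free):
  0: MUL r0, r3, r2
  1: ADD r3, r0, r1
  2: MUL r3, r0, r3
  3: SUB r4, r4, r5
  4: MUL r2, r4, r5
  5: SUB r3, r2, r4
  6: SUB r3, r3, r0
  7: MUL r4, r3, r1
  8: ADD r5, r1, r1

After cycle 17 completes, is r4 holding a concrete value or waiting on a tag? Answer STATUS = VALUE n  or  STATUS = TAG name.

STATUS = TAG Mul1

c1: issue MUL r0<-Mul1 | r0:Mul1,r1:4,r2:8,r3:8,r4:9,r5:1
c2: issue ADD r3<-Add1 | r0:Mul1,r1:4,r2:8,r3:Add1,r4:9,r5:1
c3: issue MUL r3<-Mul2 | r0:Mul1,r1:4,r2:8,r3:Mul2,r4:9,r5:1
c4: issue SUB r4<-Add2 | r0:Mul1,r1:4,r2:8,r3:Mul2,r4:Add2,r5:1
c5: CDB Mul1=64; issue MUL r2<-Mul1 | r0:64,r1:4,r2:Mul1,r3:Mul2,r4:Add2,r5:1
c6: CDB Add2=8; issue SUB r3<-Add2 | r0:64,r1:4,r2:Mul1,r3:Add2,r4:8,r5:1
c7: CDB Add1=68; issue SUB r3<-Add1 | r0:64,r1:4,r2:Mul1,r3:Add1,r4:8,r5:1
c8: stall | r0:64,r1:4,r2:Mul1,r3:Add1,r4:8,r5:1
c9: stall | r0:64,r1:4,r2:Mul1,r3:Add1,r4:8,r5:1
c10: CDB Mul1=8; issue MUL r4<-Mul1 | r0:64,r1:4,r2:8,r3:Add1,r4:Mul1,r5:1
c11: CDB Mul2=4352; issue ADD r5<-Add3 | r0:64,r1:4,r2:8,r3:Add1,r4:Mul1,r5:Add3
c12: CDB Add2=0 | r0:64,r1:4,r2:8,r3:Add1,r4:Mul1,r5:Add3
c13: CDB Add3=8 | r0:64,r1:4,r2:8,r3:Add1,r4:Mul1,r5:8
c14: CDB Add1=-64 | r0:64,r1:4,r2:8,r3:-64,r4:Mul1,r5:8
c15: - | r0:64,r1:4,r2:8,r3:-64,r4:Mul1,r5:8
c16: - | r0:64,r1:4,r2:8,r3:-64,r4:Mul1,r5:8
c17: - | r0:64,r1:4,r2:8,r3:-64,r4:Mul1,r5:8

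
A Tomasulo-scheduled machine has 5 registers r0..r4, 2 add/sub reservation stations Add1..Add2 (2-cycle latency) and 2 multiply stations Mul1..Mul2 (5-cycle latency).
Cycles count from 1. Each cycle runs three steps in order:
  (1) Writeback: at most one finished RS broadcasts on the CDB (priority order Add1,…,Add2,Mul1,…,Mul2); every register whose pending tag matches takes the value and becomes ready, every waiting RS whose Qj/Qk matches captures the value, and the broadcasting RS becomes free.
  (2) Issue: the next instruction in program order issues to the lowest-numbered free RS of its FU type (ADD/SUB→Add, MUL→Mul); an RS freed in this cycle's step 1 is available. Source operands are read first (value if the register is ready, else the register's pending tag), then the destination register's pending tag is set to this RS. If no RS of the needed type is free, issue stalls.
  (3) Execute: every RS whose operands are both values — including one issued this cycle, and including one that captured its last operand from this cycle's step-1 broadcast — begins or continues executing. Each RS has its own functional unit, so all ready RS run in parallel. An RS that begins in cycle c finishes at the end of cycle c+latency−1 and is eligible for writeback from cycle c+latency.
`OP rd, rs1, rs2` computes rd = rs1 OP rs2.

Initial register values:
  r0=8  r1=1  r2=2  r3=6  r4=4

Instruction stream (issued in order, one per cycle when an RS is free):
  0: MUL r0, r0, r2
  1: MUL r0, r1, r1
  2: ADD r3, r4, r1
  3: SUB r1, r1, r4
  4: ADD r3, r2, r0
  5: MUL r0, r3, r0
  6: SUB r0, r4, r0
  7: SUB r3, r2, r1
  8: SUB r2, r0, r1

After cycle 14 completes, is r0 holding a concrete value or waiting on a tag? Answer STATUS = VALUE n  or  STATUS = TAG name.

  c1: issue MUL r0<-Mul1  regs: r0:Mul1,r1:1,r2:2,r3:6,r4:4
  c2: issue MUL r0<-Mul2  regs: r0:Mul2,r1:1,r2:2,r3:6,r4:4
  c3: issue ADD r3<-Add1  regs: r0:Mul2,r1:1,r2:2,r3:Add1,r4:4
  c4: issue SUB r1<-Add2  regs: r0:Mul2,r1:Add2,r2:2,r3:Add1,r4:4
  c5: CDB Add1=5; issue ADD r3<-Add1  regs: r0:Mul2,r1:Add2,r2:2,r3:Add1,r4:4
  c6: CDB Add2=-3; stall  regs: r0:Mul2,r1:-3,r2:2,r3:Add1,r4:4
  c7: CDB Mul1=16; issue MUL r0<-Mul1  regs: r0:Mul1,r1:-3,r2:2,r3:Add1,r4:4
  c8: CDB Mul2=1; issue SUB r0<-Add2  regs: r0:Add2,r1:-3,r2:2,r3:Add1,r4:4
  c9: stall  regs: r0:Add2,r1:-3,r2:2,r3:Add1,r4:4
  c10: CDB Add1=3; issue SUB r3<-Add1  regs: r0:Add2,r1:-3,r2:2,r3:Add1,r4:4
  c11: stall  regs: r0:Add2,r1:-3,r2:2,r3:Add1,r4:4
  c12: CDB Add1=5; issue SUB r2<-Add1  regs: r0:Add2,r1:-3,r2:Add1,r3:5,r4:4
  c13: -  regs: r0:Add2,r1:-3,r2:Add1,r3:5,r4:4
  c14: -  regs: r0:Add2,r1:-3,r2:Add1,r3:5,r4:4

STATUS = TAG Add2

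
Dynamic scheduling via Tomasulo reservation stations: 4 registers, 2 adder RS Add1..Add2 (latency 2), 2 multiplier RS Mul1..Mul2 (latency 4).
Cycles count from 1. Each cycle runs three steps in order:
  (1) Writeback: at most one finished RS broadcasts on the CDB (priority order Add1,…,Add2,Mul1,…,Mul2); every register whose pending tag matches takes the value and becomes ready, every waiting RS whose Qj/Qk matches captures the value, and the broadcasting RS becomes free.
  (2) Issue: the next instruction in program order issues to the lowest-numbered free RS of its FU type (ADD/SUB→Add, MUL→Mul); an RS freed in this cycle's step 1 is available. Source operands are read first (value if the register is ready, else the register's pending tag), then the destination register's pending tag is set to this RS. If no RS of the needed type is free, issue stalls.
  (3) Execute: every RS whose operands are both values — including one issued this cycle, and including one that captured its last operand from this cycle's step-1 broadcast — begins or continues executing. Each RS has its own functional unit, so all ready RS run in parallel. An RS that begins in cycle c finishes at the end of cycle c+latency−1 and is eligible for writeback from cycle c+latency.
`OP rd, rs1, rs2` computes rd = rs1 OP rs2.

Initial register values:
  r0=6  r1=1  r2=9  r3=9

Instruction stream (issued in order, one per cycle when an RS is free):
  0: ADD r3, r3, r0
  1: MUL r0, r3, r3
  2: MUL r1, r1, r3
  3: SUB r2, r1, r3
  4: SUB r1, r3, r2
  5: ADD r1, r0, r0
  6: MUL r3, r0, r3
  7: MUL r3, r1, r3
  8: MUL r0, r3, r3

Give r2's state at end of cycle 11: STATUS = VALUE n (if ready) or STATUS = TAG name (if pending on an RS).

cycle 1: issue ADD r3<-Add1 // r0:6,r1:1,r2:9,r3:Add1
cycle 2: issue MUL r0<-Mul1 // r0:Mul1,r1:1,r2:9,r3:Add1
cycle 3: CDB Add1=15; issue MUL r1<-Mul2 // r0:Mul1,r1:Mul2,r2:9,r3:15
cycle 4: issue SUB r2<-Add1 // r0:Mul1,r1:Mul2,r2:Add1,r3:15
cycle 5: issue SUB r1<-Add2 // r0:Mul1,r1:Add2,r2:Add1,r3:15
cycle 6: stall // r0:Mul1,r1:Add2,r2:Add1,r3:15
cycle 7: CDB Mul1=225; stall // r0:225,r1:Add2,r2:Add1,r3:15
cycle 8: CDB Mul2=15; stall // r0:225,r1:Add2,r2:Add1,r3:15
cycle 9: stall // r0:225,r1:Add2,r2:Add1,r3:15
cycle 10: CDB Add1=0; issue ADD r1<-Add1 // r0:225,r1:Add1,r2:0,r3:15
cycle 11: issue MUL r3<-Mul1 // r0:225,r1:Add1,r2:0,r3:Mul1

STATUS = VALUE 0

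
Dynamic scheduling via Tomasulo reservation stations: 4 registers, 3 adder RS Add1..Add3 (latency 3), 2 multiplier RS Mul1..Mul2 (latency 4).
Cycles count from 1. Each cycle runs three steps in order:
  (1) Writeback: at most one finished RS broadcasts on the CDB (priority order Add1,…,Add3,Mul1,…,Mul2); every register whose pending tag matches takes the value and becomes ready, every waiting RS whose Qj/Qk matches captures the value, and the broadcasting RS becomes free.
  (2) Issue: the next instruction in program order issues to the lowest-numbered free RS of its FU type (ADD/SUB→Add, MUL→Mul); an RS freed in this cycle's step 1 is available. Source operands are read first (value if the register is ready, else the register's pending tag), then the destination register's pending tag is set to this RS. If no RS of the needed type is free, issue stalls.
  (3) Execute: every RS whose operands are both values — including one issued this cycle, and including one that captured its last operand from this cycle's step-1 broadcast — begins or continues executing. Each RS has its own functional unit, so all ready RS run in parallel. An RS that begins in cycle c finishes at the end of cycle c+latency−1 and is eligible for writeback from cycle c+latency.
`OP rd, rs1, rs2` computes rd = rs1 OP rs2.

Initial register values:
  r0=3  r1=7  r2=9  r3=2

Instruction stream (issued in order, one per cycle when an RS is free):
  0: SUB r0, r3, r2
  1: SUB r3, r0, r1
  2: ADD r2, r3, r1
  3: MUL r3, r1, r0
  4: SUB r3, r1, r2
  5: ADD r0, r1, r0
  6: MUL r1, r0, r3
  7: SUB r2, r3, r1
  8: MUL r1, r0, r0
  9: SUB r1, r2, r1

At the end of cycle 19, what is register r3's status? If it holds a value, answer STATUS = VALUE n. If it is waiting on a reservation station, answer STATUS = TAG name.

c1: issue SUB r0<-Add1 | r0:Add1,r1:7,r2:9,r3:2
c2: issue SUB r3<-Add2 | r0:Add1,r1:7,r2:9,r3:Add2
c3: issue ADD r2<-Add3 | r0:Add1,r1:7,r2:Add3,r3:Add2
c4: CDB Add1=-7; issue MUL r3<-Mul1 | r0:-7,r1:7,r2:Add3,r3:Mul1
c5: issue SUB r3<-Add1 | r0:-7,r1:7,r2:Add3,r3:Add1
c6: stall | r0:-7,r1:7,r2:Add3,r3:Add1
c7: CDB Add2=-14; issue ADD r0<-Add2 | r0:Add2,r1:7,r2:Add3,r3:Add1
c8: CDB Mul1=-49; issue MUL r1<-Mul1 | r0:Add2,r1:Mul1,r2:Add3,r3:Add1
c9: stall | r0:Add2,r1:Mul1,r2:Add3,r3:Add1
c10: CDB Add2=0; issue SUB r2<-Add2 | r0:0,r1:Mul1,r2:Add2,r3:Add1
c11: CDB Add3=-7; issue MUL r1<-Mul2 | r0:0,r1:Mul2,r2:Add2,r3:Add1
c12: issue SUB r1<-Add3 | r0:0,r1:Add3,r2:Add2,r3:Add1
c13: - | r0:0,r1:Add3,r2:Add2,r3:Add1
c14: CDB Add1=14 | r0:0,r1:Add3,r2:Add2,r3:14
c15: CDB Mul2=0 | r0:0,r1:Add3,r2:Add2,r3:14
c16: - | r0:0,r1:Add3,r2:Add2,r3:14
c17: - | r0:0,r1:Add3,r2:Add2,r3:14
c18: CDB Mul1=0 | r0:0,r1:Add3,r2:Add2,r3:14
c19: - | r0:0,r1:Add3,r2:Add2,r3:14

STATUS = VALUE 14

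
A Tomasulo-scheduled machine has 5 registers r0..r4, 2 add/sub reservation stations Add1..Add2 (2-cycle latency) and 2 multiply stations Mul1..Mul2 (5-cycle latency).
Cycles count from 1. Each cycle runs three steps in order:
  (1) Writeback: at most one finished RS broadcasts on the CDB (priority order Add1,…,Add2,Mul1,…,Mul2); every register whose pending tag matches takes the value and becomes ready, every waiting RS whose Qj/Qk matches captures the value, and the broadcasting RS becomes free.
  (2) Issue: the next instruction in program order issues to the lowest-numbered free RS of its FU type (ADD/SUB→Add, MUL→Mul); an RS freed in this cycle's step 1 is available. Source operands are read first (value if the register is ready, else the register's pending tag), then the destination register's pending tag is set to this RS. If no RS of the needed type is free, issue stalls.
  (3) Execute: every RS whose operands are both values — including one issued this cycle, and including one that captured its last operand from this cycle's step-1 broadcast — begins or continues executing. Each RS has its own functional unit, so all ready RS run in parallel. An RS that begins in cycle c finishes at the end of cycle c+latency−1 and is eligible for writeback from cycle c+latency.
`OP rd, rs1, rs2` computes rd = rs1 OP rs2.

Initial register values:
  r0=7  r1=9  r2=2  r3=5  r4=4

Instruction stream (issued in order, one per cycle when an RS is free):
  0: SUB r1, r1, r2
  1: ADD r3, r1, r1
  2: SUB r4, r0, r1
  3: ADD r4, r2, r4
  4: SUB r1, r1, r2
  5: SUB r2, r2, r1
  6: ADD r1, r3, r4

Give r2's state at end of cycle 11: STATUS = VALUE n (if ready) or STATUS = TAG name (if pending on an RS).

STATUS = VALUE -3

  c1: issue SUB r1<-Add1  regs: r0:7,r1:Add1,r2:2,r3:5,r4:4
  c2: issue ADD r3<-Add2  regs: r0:7,r1:Add1,r2:2,r3:Add2,r4:4
  c3: CDB Add1=7; issue SUB r4<-Add1  regs: r0:7,r1:7,r2:2,r3:Add2,r4:Add1
  c4: stall  regs: r0:7,r1:7,r2:2,r3:Add2,r4:Add1
  c5: CDB Add1=0; issue ADD r4<-Add1  regs: r0:7,r1:7,r2:2,r3:Add2,r4:Add1
  c6: CDB Add2=14; issue SUB r1<-Add2  regs: r0:7,r1:Add2,r2:2,r3:14,r4:Add1
  c7: CDB Add1=2; issue SUB r2<-Add1  regs: r0:7,r1:Add2,r2:Add1,r3:14,r4:2
  c8: CDB Add2=5; issue ADD r1<-Add2  regs: r0:7,r1:Add2,r2:Add1,r3:14,r4:2
  c9: -  regs: r0:7,r1:Add2,r2:Add1,r3:14,r4:2
  c10: CDB Add1=-3  regs: r0:7,r1:Add2,r2:-3,r3:14,r4:2
  c11: CDB Add2=16  regs: r0:7,r1:16,r2:-3,r3:14,r4:2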